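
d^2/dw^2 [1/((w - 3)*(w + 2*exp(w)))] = 2*(-(w - 3)^2*(w + 2*exp(w))*exp(w) + (w - 3)^2*(2*exp(w) + 1)^2 + (w - 3)*(w + 2*exp(w))*(2*exp(w) + 1) + (w + 2*exp(w))^2)/((w - 3)^3*(w + 2*exp(w))^3)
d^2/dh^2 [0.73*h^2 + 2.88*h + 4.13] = 1.46000000000000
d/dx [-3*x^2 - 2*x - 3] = -6*x - 2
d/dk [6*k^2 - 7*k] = 12*k - 7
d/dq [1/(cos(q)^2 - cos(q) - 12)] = (2*cos(q) - 1)*sin(q)/(sin(q)^2 + cos(q) + 11)^2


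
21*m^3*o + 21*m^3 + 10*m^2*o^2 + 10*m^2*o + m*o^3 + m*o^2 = (3*m + o)*(7*m + o)*(m*o + m)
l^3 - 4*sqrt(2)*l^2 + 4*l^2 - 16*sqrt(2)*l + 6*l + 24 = (l + 4)*(l - 3*sqrt(2))*(l - sqrt(2))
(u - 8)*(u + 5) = u^2 - 3*u - 40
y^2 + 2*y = y*(y + 2)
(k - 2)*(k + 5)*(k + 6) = k^3 + 9*k^2 + 8*k - 60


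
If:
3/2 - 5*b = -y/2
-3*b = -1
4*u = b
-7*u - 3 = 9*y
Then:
No Solution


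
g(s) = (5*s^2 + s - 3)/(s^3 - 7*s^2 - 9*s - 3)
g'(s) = (10*s + 1)/(s^3 - 7*s^2 - 9*s - 3) + (-3*s^2 + 14*s + 9)*(5*s^2 + s - 3)/(s^3 - 7*s^2 - 9*s - 3)^2 = (-5*s^4 - 2*s^3 - 29*s^2 - 72*s - 30)/(s^6 - 14*s^5 + 31*s^4 + 120*s^3 + 123*s^2 + 54*s + 9)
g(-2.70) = -0.62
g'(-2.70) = -0.11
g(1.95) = -0.45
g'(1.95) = -0.23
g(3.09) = -0.70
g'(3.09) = -0.22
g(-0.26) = 2.54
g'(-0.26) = -9.99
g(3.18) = -0.72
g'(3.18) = -0.23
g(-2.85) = -0.61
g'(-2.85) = -0.10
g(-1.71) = -0.76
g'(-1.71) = -0.14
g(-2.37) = -0.66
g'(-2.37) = -0.13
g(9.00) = 5.27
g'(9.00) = -6.13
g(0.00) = 1.00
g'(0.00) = -3.33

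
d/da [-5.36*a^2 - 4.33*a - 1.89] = -10.72*a - 4.33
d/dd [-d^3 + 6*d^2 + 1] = 3*d*(4 - d)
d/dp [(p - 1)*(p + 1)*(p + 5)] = 3*p^2 + 10*p - 1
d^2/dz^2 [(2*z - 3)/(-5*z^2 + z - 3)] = 2*(-(2*z - 3)*(10*z - 1)^2 + (30*z - 17)*(5*z^2 - z + 3))/(5*z^2 - z + 3)^3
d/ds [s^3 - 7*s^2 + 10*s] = 3*s^2 - 14*s + 10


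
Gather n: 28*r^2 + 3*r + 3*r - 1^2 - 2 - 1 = 28*r^2 + 6*r - 4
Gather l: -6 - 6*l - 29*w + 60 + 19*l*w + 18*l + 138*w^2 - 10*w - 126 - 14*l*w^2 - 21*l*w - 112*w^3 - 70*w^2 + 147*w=l*(-14*w^2 - 2*w + 12) - 112*w^3 + 68*w^2 + 108*w - 72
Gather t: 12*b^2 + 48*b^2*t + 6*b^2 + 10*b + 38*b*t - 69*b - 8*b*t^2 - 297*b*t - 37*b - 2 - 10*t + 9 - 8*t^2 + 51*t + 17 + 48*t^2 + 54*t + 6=18*b^2 - 96*b + t^2*(40 - 8*b) + t*(48*b^2 - 259*b + 95) + 30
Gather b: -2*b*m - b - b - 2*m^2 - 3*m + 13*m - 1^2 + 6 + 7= b*(-2*m - 2) - 2*m^2 + 10*m + 12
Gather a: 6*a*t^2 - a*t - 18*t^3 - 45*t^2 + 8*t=a*(6*t^2 - t) - 18*t^3 - 45*t^2 + 8*t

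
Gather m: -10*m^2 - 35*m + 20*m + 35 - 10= -10*m^2 - 15*m + 25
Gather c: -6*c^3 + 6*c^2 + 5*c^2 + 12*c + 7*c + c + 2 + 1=-6*c^3 + 11*c^2 + 20*c + 3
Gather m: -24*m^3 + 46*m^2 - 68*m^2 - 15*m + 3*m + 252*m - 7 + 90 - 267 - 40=-24*m^3 - 22*m^2 + 240*m - 224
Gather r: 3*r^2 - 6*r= 3*r^2 - 6*r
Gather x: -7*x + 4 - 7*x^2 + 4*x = -7*x^2 - 3*x + 4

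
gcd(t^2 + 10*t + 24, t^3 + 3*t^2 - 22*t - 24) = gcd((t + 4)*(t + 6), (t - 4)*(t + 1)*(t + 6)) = t + 6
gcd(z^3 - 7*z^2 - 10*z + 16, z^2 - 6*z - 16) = z^2 - 6*z - 16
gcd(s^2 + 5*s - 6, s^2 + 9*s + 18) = s + 6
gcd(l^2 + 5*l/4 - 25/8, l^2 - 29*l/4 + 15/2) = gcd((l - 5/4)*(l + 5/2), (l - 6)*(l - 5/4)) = l - 5/4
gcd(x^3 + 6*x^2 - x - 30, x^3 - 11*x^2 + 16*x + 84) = 1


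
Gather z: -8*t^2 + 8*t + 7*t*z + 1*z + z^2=-8*t^2 + 8*t + z^2 + z*(7*t + 1)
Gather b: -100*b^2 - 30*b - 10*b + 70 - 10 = -100*b^2 - 40*b + 60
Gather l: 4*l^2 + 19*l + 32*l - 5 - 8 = 4*l^2 + 51*l - 13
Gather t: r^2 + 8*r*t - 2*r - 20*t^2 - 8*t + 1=r^2 - 2*r - 20*t^2 + t*(8*r - 8) + 1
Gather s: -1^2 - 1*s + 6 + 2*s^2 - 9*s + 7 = 2*s^2 - 10*s + 12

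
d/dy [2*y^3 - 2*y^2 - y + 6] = 6*y^2 - 4*y - 1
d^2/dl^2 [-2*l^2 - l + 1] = -4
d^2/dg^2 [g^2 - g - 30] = 2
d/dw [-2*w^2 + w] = 1 - 4*w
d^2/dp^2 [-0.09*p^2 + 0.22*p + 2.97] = -0.180000000000000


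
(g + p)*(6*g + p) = 6*g^2 + 7*g*p + p^2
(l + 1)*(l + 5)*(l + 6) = l^3 + 12*l^2 + 41*l + 30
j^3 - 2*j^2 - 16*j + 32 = (j - 4)*(j - 2)*(j + 4)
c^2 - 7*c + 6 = (c - 6)*(c - 1)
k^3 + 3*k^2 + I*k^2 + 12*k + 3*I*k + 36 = (k + 3)*(k - 3*I)*(k + 4*I)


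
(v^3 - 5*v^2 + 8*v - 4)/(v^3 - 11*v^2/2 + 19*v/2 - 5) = 2*(v - 2)/(2*v - 5)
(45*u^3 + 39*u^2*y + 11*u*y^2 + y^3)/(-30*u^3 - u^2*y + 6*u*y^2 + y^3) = (3*u + y)/(-2*u + y)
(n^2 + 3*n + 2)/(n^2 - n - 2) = (n + 2)/(n - 2)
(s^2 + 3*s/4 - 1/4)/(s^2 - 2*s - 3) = (s - 1/4)/(s - 3)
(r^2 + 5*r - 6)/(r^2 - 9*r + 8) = (r + 6)/(r - 8)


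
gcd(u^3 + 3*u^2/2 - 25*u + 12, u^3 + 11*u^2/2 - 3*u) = u^2 + 11*u/2 - 3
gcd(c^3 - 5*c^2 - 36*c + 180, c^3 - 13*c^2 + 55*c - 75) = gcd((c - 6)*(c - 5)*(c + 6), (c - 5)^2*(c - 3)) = c - 5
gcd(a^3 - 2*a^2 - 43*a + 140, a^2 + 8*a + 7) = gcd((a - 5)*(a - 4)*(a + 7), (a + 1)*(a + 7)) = a + 7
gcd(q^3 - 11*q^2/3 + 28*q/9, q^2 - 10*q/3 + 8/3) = q - 4/3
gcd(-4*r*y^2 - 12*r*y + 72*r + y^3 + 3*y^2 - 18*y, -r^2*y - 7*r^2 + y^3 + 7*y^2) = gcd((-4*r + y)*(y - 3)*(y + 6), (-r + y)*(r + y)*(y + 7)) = 1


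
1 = 1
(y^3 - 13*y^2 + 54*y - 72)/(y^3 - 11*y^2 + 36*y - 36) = (y - 4)/(y - 2)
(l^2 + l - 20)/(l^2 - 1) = (l^2 + l - 20)/(l^2 - 1)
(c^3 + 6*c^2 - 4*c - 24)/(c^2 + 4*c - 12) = c + 2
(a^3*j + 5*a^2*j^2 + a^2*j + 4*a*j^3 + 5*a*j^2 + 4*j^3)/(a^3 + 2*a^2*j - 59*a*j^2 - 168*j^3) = j*(a^3 + 5*a^2*j + a^2 + 4*a*j^2 + 5*a*j + 4*j^2)/(a^3 + 2*a^2*j - 59*a*j^2 - 168*j^3)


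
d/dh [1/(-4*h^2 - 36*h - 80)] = (2*h + 9)/(4*(h^2 + 9*h + 20)^2)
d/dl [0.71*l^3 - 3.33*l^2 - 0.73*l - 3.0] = 2.13*l^2 - 6.66*l - 0.73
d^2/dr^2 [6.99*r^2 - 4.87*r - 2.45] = 13.9800000000000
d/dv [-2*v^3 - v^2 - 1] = 2*v*(-3*v - 1)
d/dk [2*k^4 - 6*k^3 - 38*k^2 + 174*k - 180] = 8*k^3 - 18*k^2 - 76*k + 174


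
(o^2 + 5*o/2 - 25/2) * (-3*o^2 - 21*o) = -3*o^4 - 57*o^3/2 - 15*o^2 + 525*o/2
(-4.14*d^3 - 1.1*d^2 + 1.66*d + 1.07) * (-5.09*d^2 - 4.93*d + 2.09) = 21.0726*d^5 + 26.0092*d^4 - 11.679*d^3 - 15.9291*d^2 - 1.8057*d + 2.2363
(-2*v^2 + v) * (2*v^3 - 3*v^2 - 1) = -4*v^5 + 8*v^4 - 3*v^3 + 2*v^2 - v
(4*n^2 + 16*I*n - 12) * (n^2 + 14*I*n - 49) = 4*n^4 + 72*I*n^3 - 432*n^2 - 952*I*n + 588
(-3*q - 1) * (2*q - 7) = -6*q^2 + 19*q + 7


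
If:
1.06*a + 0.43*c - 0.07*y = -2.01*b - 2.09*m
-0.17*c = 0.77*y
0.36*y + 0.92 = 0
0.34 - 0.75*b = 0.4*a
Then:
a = 174.166666666667*m + 505.6174291939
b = -92.8888888888889*m - 269.20929557008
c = 11.58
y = -2.56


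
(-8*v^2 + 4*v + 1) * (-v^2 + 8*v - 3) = 8*v^4 - 68*v^3 + 55*v^2 - 4*v - 3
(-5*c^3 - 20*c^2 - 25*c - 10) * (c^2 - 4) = -5*c^5 - 20*c^4 - 5*c^3 + 70*c^2 + 100*c + 40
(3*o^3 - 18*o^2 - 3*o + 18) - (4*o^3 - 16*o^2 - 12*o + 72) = -o^3 - 2*o^2 + 9*o - 54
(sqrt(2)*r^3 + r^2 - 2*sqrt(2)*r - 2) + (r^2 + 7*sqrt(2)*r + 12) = sqrt(2)*r^3 + 2*r^2 + 5*sqrt(2)*r + 10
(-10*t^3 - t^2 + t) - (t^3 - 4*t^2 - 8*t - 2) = -11*t^3 + 3*t^2 + 9*t + 2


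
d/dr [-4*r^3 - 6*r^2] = 12*r*(-r - 1)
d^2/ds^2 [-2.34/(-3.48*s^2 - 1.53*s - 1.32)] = (-56.676672*s^2 - 24.918192*s + 2.34*(6.96*s + 1.53)*(13.92*s + 3.06) - 21.498048)/(3.48*s^2 + 1.53*s + 1.32)^3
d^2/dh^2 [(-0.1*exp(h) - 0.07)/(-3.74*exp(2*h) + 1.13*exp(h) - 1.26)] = (1.39876*exp(4*h) + 4.339148*exp(3*h) - 3.714942*exp(2*h) - 1.087709*exp(h) + 0.258426)*exp(h)/(52.313624*exp(6*h) - 47.417964*exp(5*h) + 67.199946*exp(4*h) - 33.392969*exp(3*h) + 22.639554*exp(2*h) - 5.381964*exp(h) + 2.000376)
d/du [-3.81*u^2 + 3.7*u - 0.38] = 3.7 - 7.62*u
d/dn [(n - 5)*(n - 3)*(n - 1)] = 3*n^2 - 18*n + 23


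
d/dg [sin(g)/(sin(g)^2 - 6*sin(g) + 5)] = (cos(g)^2 + 4)*cos(g)/((sin(g) - 5)^2*(sin(g) - 1)^2)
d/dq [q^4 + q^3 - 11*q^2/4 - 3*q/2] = 4*q^3 + 3*q^2 - 11*q/2 - 3/2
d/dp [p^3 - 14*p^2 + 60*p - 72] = 3*p^2 - 28*p + 60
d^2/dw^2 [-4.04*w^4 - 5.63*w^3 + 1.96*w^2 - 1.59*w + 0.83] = -48.48*w^2 - 33.78*w + 3.92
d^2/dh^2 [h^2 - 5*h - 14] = 2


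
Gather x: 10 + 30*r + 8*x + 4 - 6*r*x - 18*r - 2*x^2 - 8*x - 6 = -6*r*x + 12*r - 2*x^2 + 8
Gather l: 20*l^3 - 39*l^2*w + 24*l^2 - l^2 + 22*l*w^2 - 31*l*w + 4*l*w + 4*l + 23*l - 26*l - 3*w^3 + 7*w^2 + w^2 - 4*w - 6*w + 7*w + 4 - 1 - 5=20*l^3 + l^2*(23 - 39*w) + l*(22*w^2 - 27*w + 1) - 3*w^3 + 8*w^2 - 3*w - 2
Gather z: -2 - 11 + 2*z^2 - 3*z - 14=2*z^2 - 3*z - 27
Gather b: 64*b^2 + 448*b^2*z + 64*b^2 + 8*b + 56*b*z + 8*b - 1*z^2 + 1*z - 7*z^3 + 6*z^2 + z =b^2*(448*z + 128) + b*(56*z + 16) - 7*z^3 + 5*z^2 + 2*z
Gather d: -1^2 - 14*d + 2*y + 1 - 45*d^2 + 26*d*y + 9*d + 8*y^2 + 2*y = -45*d^2 + d*(26*y - 5) + 8*y^2 + 4*y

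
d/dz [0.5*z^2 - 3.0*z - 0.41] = 1.0*z - 3.0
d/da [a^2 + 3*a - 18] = 2*a + 3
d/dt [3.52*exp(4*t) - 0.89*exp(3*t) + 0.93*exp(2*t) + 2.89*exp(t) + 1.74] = (14.08*exp(3*t) - 2.67*exp(2*t) + 1.86*exp(t) + 2.89)*exp(t)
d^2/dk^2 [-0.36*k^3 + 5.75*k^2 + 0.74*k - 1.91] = 11.5 - 2.16*k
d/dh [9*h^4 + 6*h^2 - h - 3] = 36*h^3 + 12*h - 1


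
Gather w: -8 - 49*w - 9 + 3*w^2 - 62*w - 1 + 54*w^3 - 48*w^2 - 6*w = 54*w^3 - 45*w^2 - 117*w - 18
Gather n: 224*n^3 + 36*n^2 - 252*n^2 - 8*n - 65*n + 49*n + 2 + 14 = 224*n^3 - 216*n^2 - 24*n + 16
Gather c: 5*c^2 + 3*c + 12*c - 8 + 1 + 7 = 5*c^2 + 15*c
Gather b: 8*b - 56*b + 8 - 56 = -48*b - 48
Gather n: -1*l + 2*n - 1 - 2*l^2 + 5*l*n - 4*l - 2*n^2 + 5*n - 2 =-2*l^2 - 5*l - 2*n^2 + n*(5*l + 7) - 3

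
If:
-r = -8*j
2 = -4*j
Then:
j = -1/2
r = -4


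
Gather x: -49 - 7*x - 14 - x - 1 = -8*x - 64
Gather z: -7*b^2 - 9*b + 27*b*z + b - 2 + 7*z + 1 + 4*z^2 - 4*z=-7*b^2 - 8*b + 4*z^2 + z*(27*b + 3) - 1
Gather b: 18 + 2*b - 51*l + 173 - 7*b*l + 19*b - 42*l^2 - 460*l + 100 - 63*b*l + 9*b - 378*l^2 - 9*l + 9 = b*(30 - 70*l) - 420*l^2 - 520*l + 300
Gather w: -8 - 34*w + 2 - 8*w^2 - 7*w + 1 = -8*w^2 - 41*w - 5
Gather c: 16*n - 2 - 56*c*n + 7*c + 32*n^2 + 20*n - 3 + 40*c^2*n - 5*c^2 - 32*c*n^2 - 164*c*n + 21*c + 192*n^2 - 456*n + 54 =c^2*(40*n - 5) + c*(-32*n^2 - 220*n + 28) + 224*n^2 - 420*n + 49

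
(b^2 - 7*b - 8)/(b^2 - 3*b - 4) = (b - 8)/(b - 4)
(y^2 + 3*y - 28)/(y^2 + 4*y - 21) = (y - 4)/(y - 3)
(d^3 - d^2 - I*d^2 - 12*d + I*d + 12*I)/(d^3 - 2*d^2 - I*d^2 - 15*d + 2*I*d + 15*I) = (d - 4)/(d - 5)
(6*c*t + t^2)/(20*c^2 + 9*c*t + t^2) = t*(6*c + t)/(20*c^2 + 9*c*t + t^2)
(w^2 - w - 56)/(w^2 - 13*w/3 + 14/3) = 3*(w^2 - w - 56)/(3*w^2 - 13*w + 14)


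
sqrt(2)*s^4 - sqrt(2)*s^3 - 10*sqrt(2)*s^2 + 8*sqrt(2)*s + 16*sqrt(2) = (s - 2)*(s - 2*sqrt(2))*(s + 2*sqrt(2))*(sqrt(2)*s + sqrt(2))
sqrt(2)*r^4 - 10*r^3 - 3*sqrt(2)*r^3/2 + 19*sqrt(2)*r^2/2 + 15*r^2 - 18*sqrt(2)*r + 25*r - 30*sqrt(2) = (r - 5/2)*(r - 3*sqrt(2))*(r - 2*sqrt(2))*(sqrt(2)*r + sqrt(2))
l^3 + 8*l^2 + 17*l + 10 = (l + 1)*(l + 2)*(l + 5)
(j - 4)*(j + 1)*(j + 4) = j^3 + j^2 - 16*j - 16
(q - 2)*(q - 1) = q^2 - 3*q + 2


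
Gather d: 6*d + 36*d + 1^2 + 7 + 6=42*d + 14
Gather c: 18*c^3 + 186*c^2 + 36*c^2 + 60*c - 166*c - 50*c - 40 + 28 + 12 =18*c^3 + 222*c^2 - 156*c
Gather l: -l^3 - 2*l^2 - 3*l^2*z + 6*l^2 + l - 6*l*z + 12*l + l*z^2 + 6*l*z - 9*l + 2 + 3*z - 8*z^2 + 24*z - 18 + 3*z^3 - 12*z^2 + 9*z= -l^3 + l^2*(4 - 3*z) + l*(z^2 + 4) + 3*z^3 - 20*z^2 + 36*z - 16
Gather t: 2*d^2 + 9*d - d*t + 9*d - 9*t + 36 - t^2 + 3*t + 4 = 2*d^2 + 18*d - t^2 + t*(-d - 6) + 40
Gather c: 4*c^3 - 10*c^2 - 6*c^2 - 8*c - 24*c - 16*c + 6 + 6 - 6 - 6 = 4*c^3 - 16*c^2 - 48*c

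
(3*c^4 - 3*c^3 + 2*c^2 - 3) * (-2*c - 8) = -6*c^5 - 18*c^4 + 20*c^3 - 16*c^2 + 6*c + 24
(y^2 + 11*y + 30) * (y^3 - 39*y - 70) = y^5 + 11*y^4 - 9*y^3 - 499*y^2 - 1940*y - 2100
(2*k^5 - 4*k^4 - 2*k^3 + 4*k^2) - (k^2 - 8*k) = 2*k^5 - 4*k^4 - 2*k^3 + 3*k^2 + 8*k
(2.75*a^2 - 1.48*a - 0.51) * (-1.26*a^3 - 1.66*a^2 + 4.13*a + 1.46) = -3.465*a^5 - 2.7002*a^4 + 14.4569*a^3 - 1.2508*a^2 - 4.2671*a - 0.7446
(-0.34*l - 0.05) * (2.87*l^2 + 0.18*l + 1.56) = -0.9758*l^3 - 0.2047*l^2 - 0.5394*l - 0.078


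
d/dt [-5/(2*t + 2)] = 5/(2*(t + 1)^2)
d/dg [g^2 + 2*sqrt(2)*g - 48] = 2*g + 2*sqrt(2)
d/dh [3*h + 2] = 3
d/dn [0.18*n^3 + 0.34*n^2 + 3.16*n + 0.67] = 0.54*n^2 + 0.68*n + 3.16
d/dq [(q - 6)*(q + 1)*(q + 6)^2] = 4*q^3 + 21*q^2 - 60*q - 252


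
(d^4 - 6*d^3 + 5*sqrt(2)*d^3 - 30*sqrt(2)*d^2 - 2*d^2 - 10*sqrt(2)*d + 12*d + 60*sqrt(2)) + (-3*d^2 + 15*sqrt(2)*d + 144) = d^4 - 6*d^3 + 5*sqrt(2)*d^3 - 30*sqrt(2)*d^2 - 5*d^2 + 5*sqrt(2)*d + 12*d + 60*sqrt(2) + 144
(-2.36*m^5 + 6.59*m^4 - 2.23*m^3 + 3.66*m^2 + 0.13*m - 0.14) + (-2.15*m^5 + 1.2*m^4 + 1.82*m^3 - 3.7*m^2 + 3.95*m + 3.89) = -4.51*m^5 + 7.79*m^4 - 0.41*m^3 - 0.04*m^2 + 4.08*m + 3.75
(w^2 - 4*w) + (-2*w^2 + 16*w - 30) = -w^2 + 12*w - 30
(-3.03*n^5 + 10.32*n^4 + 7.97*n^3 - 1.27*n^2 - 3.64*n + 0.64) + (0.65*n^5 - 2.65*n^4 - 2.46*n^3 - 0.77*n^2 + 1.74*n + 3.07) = -2.38*n^5 + 7.67*n^4 + 5.51*n^3 - 2.04*n^2 - 1.9*n + 3.71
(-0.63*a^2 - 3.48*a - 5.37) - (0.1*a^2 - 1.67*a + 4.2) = -0.73*a^2 - 1.81*a - 9.57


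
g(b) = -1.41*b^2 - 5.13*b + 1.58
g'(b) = -2.82*b - 5.13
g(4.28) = -46.21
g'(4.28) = -17.20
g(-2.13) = 6.11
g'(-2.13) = 0.88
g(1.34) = -7.83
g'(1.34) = -8.91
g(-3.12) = 3.86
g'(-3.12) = 3.67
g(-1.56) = 6.15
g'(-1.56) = -0.73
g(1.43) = -8.64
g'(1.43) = -9.16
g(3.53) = -34.10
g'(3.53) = -15.08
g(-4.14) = -1.35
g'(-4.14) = 6.54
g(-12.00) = -139.90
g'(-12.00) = 28.71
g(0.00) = 1.58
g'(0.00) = -5.13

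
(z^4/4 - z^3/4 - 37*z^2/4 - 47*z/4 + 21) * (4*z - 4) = z^5 - 2*z^4 - 36*z^3 - 10*z^2 + 131*z - 84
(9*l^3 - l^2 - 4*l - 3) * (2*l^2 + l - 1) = 18*l^5 + 7*l^4 - 18*l^3 - 9*l^2 + l + 3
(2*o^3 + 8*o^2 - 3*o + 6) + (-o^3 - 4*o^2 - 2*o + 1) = o^3 + 4*o^2 - 5*o + 7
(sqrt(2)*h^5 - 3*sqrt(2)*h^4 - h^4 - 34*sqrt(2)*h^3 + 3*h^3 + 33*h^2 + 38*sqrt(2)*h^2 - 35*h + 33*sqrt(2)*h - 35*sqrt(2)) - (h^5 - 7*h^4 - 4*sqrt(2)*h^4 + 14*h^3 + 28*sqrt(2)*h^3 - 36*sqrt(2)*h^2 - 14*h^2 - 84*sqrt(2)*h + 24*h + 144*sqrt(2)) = -h^5 + sqrt(2)*h^5 + sqrt(2)*h^4 + 6*h^4 - 62*sqrt(2)*h^3 - 11*h^3 + 47*h^2 + 74*sqrt(2)*h^2 - 59*h + 117*sqrt(2)*h - 179*sqrt(2)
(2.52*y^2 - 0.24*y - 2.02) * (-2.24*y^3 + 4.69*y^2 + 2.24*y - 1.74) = -5.6448*y^5 + 12.3564*y^4 + 9.044*y^3 - 14.3962*y^2 - 4.1072*y + 3.5148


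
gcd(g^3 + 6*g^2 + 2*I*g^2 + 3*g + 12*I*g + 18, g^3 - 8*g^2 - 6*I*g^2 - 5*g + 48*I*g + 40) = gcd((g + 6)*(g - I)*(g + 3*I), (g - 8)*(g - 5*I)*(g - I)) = g - I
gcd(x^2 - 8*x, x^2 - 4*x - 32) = x - 8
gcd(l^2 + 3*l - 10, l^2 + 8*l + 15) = l + 5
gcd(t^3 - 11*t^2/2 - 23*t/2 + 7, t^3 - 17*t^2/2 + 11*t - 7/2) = t^2 - 15*t/2 + 7/2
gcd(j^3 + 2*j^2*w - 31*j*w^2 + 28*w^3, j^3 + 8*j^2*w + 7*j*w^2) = j + 7*w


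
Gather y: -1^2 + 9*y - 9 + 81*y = 90*y - 10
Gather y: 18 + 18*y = 18*y + 18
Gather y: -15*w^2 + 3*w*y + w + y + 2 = -15*w^2 + w + y*(3*w + 1) + 2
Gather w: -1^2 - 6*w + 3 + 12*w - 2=6*w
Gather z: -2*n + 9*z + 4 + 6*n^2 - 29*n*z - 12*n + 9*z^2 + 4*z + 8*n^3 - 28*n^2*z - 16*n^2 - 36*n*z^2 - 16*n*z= 8*n^3 - 10*n^2 - 14*n + z^2*(9 - 36*n) + z*(-28*n^2 - 45*n + 13) + 4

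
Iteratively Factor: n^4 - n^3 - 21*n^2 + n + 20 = (n - 1)*(n^3 - 21*n - 20) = (n - 1)*(n + 4)*(n^2 - 4*n - 5) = (n - 1)*(n + 1)*(n + 4)*(n - 5)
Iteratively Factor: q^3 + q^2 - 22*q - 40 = (q + 2)*(q^2 - q - 20) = (q - 5)*(q + 2)*(q + 4)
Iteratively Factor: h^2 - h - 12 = (h - 4)*(h + 3)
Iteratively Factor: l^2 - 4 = (l + 2)*(l - 2)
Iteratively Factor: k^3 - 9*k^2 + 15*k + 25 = (k - 5)*(k^2 - 4*k - 5) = (k - 5)^2*(k + 1)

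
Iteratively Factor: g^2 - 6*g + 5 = (g - 1)*(g - 5)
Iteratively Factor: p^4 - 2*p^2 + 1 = (p + 1)*(p^3 - p^2 - p + 1) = (p + 1)^2*(p^2 - 2*p + 1) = (p - 1)*(p + 1)^2*(p - 1)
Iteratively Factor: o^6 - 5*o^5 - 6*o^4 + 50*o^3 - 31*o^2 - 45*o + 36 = (o + 3)*(o^5 - 8*o^4 + 18*o^3 - 4*o^2 - 19*o + 12) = (o - 1)*(o + 3)*(o^4 - 7*o^3 + 11*o^2 + 7*o - 12) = (o - 1)*(o + 1)*(o + 3)*(o^3 - 8*o^2 + 19*o - 12) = (o - 1)^2*(o + 1)*(o + 3)*(o^2 - 7*o + 12) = (o - 3)*(o - 1)^2*(o + 1)*(o + 3)*(o - 4)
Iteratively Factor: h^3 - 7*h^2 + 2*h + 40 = (h - 4)*(h^2 - 3*h - 10) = (h - 5)*(h - 4)*(h + 2)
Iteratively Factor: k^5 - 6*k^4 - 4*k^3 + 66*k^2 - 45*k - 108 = (k + 1)*(k^4 - 7*k^3 + 3*k^2 + 63*k - 108) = (k - 3)*(k + 1)*(k^3 - 4*k^2 - 9*k + 36) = (k - 3)^2*(k + 1)*(k^2 - k - 12) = (k - 4)*(k - 3)^2*(k + 1)*(k + 3)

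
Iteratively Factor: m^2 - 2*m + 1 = (m - 1)*(m - 1)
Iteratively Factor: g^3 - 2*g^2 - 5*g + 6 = (g + 2)*(g^2 - 4*g + 3) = (g - 3)*(g + 2)*(g - 1)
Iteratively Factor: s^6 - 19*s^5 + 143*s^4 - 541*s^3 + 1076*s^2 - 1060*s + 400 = (s - 4)*(s^5 - 15*s^4 + 83*s^3 - 209*s^2 + 240*s - 100) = (s - 5)*(s - 4)*(s^4 - 10*s^3 + 33*s^2 - 44*s + 20) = (s - 5)^2*(s - 4)*(s^3 - 5*s^2 + 8*s - 4) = (s - 5)^2*(s - 4)*(s - 2)*(s^2 - 3*s + 2) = (s - 5)^2*(s - 4)*(s - 2)*(s - 1)*(s - 2)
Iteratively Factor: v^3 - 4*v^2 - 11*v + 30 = (v - 5)*(v^2 + v - 6) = (v - 5)*(v + 3)*(v - 2)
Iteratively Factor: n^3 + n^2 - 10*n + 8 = (n + 4)*(n^2 - 3*n + 2) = (n - 1)*(n + 4)*(n - 2)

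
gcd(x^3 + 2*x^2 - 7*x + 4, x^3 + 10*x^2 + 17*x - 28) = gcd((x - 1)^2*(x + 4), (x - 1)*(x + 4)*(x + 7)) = x^2 + 3*x - 4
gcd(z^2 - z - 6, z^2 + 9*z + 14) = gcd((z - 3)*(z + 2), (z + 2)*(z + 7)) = z + 2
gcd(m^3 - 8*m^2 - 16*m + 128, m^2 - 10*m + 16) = m - 8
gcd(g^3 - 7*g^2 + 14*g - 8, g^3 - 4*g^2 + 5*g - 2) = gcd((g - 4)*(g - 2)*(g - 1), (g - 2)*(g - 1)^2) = g^2 - 3*g + 2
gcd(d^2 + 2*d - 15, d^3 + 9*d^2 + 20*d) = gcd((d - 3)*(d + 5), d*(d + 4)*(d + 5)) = d + 5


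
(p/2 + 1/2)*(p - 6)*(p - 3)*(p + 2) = p^4/2 - 3*p^3 - 7*p^2/2 + 18*p + 18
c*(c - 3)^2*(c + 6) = c^4 - 27*c^2 + 54*c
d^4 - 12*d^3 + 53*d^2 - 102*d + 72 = (d - 4)*(d - 3)^2*(d - 2)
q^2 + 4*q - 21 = (q - 3)*(q + 7)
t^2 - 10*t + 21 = (t - 7)*(t - 3)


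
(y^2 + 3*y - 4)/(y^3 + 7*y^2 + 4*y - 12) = (y + 4)/(y^2 + 8*y + 12)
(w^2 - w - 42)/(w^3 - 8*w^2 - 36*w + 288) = (w - 7)/(w^2 - 14*w + 48)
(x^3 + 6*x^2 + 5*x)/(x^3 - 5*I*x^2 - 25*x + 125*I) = x*(x + 1)/(x^2 - 5*x*(1 + I) + 25*I)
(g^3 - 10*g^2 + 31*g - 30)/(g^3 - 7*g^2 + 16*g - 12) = (g - 5)/(g - 2)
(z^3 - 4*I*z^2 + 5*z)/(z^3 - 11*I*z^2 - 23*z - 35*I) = z/(z - 7*I)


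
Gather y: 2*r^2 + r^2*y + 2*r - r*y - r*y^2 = 2*r^2 - r*y^2 + 2*r + y*(r^2 - r)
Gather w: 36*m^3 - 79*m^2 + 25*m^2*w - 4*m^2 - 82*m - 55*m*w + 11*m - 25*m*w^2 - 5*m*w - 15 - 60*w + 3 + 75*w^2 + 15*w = 36*m^3 - 83*m^2 - 71*m + w^2*(75 - 25*m) + w*(25*m^2 - 60*m - 45) - 12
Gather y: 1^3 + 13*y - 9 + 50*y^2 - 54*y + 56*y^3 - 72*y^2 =56*y^3 - 22*y^2 - 41*y - 8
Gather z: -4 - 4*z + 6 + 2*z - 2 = -2*z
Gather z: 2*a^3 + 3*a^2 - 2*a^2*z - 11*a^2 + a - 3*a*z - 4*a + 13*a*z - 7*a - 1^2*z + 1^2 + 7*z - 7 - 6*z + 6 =2*a^3 - 8*a^2 - 10*a + z*(-2*a^2 + 10*a)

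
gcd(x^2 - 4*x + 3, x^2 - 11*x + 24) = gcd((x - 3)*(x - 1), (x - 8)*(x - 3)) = x - 3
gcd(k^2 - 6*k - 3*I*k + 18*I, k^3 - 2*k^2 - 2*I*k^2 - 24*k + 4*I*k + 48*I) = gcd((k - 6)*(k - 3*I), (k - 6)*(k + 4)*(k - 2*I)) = k - 6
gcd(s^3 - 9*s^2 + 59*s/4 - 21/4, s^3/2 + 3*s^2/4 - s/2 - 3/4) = 1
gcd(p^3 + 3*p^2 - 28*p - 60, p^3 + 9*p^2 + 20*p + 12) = p^2 + 8*p + 12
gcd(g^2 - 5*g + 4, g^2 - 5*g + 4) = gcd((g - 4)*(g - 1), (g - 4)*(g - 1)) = g^2 - 5*g + 4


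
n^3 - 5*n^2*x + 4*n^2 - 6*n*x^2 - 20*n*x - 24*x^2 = (n + 4)*(n - 6*x)*(n + x)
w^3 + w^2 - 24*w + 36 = (w - 3)*(w - 2)*(w + 6)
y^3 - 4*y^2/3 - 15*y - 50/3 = (y - 5)*(y + 5/3)*(y + 2)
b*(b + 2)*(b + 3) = b^3 + 5*b^2 + 6*b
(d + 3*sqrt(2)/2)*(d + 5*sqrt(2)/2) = d^2 + 4*sqrt(2)*d + 15/2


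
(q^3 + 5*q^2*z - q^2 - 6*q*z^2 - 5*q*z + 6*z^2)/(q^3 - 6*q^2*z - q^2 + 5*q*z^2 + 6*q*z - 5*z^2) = (-q - 6*z)/(-q + 5*z)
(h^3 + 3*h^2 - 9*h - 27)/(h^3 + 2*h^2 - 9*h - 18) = (h + 3)/(h + 2)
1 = 1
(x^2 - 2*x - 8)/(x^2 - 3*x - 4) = (x + 2)/(x + 1)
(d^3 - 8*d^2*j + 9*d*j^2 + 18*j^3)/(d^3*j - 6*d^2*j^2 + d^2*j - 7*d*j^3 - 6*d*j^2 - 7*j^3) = (d^2 - 9*d*j + 18*j^2)/(j*(d^2 - 7*d*j + d - 7*j))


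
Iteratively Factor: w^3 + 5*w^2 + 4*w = (w)*(w^2 + 5*w + 4) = w*(w + 1)*(w + 4)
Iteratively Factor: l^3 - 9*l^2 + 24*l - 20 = (l - 5)*(l^2 - 4*l + 4) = (l - 5)*(l - 2)*(l - 2)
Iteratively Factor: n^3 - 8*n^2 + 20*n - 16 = (n - 2)*(n^2 - 6*n + 8) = (n - 4)*(n - 2)*(n - 2)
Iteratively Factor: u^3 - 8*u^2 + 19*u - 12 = (u - 3)*(u^2 - 5*u + 4) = (u - 4)*(u - 3)*(u - 1)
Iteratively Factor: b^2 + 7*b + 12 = (b + 4)*(b + 3)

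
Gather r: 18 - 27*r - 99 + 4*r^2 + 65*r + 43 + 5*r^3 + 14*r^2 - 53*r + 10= 5*r^3 + 18*r^2 - 15*r - 28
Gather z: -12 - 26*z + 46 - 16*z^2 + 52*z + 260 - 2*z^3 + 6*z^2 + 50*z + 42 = -2*z^3 - 10*z^2 + 76*z + 336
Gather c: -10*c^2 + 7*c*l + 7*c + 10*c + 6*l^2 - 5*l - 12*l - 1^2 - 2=-10*c^2 + c*(7*l + 17) + 6*l^2 - 17*l - 3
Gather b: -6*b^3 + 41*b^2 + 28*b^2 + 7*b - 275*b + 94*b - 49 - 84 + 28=-6*b^3 + 69*b^2 - 174*b - 105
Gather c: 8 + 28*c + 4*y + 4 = 28*c + 4*y + 12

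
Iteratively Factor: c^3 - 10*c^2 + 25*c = (c - 5)*(c^2 - 5*c) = (c - 5)^2*(c)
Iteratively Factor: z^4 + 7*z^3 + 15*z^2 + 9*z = (z + 1)*(z^3 + 6*z^2 + 9*z) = (z + 1)*(z + 3)*(z^2 + 3*z) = z*(z + 1)*(z + 3)*(z + 3)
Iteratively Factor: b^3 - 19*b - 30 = (b + 3)*(b^2 - 3*b - 10) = (b - 5)*(b + 3)*(b + 2)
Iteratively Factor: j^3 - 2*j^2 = (j)*(j^2 - 2*j) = j*(j - 2)*(j)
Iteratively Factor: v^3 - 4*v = (v)*(v^2 - 4) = v*(v + 2)*(v - 2)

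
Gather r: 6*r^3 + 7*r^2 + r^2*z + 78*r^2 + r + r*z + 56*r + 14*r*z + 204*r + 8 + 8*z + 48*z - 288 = 6*r^3 + r^2*(z + 85) + r*(15*z + 261) + 56*z - 280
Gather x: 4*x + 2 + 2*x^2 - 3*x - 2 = 2*x^2 + x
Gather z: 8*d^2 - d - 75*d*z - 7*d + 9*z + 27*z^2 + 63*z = 8*d^2 - 8*d + 27*z^2 + z*(72 - 75*d)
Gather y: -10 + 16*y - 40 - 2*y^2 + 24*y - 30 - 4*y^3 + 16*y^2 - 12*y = -4*y^3 + 14*y^2 + 28*y - 80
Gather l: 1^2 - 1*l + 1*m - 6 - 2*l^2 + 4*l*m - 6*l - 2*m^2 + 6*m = -2*l^2 + l*(4*m - 7) - 2*m^2 + 7*m - 5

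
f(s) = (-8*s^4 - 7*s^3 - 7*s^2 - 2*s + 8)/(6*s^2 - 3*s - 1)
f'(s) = (3 - 12*s)*(-8*s^4 - 7*s^3 - 7*s^2 - 2*s + 8)/(6*s^2 - 3*s - 1)^2 + (-32*s^3 - 21*s^2 - 14*s - 2)/(6*s^2 - 3*s - 1)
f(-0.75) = 1.29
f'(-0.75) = 5.56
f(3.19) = -22.29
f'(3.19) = -10.16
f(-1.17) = -0.28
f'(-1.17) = 2.99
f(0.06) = -6.78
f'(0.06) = 15.87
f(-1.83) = -2.38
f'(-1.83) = 3.66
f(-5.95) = -38.30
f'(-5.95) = 14.09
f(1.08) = -7.99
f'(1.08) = -0.87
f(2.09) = -12.85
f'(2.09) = -6.94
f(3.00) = -20.41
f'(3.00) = -9.62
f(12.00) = -216.45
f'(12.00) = -33.82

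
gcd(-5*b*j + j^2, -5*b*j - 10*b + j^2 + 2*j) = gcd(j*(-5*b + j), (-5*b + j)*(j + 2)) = 5*b - j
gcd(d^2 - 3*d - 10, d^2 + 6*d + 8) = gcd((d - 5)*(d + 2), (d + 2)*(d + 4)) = d + 2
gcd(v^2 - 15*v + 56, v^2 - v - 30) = 1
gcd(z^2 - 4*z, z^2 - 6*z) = z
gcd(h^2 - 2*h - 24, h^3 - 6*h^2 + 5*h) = 1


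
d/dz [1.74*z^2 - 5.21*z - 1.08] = 3.48*z - 5.21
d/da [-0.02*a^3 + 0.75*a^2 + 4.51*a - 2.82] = -0.06*a^2 + 1.5*a + 4.51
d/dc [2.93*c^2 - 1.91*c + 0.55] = 5.86*c - 1.91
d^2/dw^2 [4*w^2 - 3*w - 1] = 8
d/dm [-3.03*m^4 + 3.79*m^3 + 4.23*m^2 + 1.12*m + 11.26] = -12.12*m^3 + 11.37*m^2 + 8.46*m + 1.12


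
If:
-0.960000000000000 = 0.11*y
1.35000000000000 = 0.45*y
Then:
No Solution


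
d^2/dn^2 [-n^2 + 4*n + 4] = -2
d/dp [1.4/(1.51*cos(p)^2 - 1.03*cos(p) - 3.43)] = (4.228*cos(p) - 1.442)*sin(p)/(-1.51*cos(p)^2 + 1.03*cos(p) + 3.43)^2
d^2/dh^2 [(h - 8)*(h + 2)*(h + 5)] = 6*h - 2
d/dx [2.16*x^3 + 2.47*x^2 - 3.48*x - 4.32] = 6.48*x^2 + 4.94*x - 3.48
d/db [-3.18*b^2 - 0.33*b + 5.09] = -6.36*b - 0.33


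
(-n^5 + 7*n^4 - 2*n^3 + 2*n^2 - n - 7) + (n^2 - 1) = -n^5 + 7*n^4 - 2*n^3 + 3*n^2 - n - 8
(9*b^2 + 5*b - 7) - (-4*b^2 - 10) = 13*b^2 + 5*b + 3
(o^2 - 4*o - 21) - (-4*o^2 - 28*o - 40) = 5*o^2 + 24*o + 19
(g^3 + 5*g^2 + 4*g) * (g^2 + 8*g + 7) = g^5 + 13*g^4 + 51*g^3 + 67*g^2 + 28*g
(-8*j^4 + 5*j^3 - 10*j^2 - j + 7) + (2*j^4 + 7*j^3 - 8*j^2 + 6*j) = -6*j^4 + 12*j^3 - 18*j^2 + 5*j + 7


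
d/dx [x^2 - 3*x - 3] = 2*x - 3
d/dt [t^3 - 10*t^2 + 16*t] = 3*t^2 - 20*t + 16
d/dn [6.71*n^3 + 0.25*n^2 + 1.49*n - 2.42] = 20.13*n^2 + 0.5*n + 1.49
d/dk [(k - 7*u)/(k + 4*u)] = 11*u/(k + 4*u)^2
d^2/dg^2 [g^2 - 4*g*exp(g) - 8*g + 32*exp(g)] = -4*g*exp(g) + 24*exp(g) + 2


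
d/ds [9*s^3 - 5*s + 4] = 27*s^2 - 5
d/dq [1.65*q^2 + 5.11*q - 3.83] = 3.3*q + 5.11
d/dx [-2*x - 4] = -2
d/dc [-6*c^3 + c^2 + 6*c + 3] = -18*c^2 + 2*c + 6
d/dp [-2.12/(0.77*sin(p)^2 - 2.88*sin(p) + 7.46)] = (3.2648*sin(p) - 6.1056)*cos(p)/(0.77*sin(p)^2 - 2.88*sin(p) + 7.46)^2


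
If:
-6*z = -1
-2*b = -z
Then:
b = 1/12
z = 1/6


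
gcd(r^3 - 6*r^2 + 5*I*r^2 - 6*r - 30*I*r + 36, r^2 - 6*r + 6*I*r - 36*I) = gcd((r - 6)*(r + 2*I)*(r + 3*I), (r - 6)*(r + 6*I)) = r - 6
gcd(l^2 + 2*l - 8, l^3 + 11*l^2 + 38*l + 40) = l + 4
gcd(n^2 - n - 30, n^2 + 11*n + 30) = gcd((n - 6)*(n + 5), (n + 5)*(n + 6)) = n + 5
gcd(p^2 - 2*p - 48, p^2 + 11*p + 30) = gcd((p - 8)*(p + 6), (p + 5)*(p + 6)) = p + 6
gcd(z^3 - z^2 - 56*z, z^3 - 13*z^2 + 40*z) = z^2 - 8*z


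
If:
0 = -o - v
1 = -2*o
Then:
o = -1/2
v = 1/2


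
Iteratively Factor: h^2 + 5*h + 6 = (h + 2)*(h + 3)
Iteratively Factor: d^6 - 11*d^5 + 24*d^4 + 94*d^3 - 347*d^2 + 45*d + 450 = (d - 5)*(d^5 - 6*d^4 - 6*d^3 + 64*d^2 - 27*d - 90) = (d - 5)*(d + 1)*(d^4 - 7*d^3 + d^2 + 63*d - 90) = (d - 5)*(d - 2)*(d + 1)*(d^3 - 5*d^2 - 9*d + 45) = (d - 5)^2*(d - 2)*(d + 1)*(d^2 - 9) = (d - 5)^2*(d - 2)*(d + 1)*(d + 3)*(d - 3)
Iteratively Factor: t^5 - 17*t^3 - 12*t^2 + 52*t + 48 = (t + 2)*(t^4 - 2*t^3 - 13*t^2 + 14*t + 24) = (t + 2)*(t + 3)*(t^3 - 5*t^2 + 2*t + 8) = (t - 2)*(t + 2)*(t + 3)*(t^2 - 3*t - 4) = (t - 4)*(t - 2)*(t + 2)*(t + 3)*(t + 1)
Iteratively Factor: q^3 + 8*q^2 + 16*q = (q + 4)*(q^2 + 4*q) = (q + 4)^2*(q)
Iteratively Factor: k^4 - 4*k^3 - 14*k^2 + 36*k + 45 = (k + 3)*(k^3 - 7*k^2 + 7*k + 15) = (k - 3)*(k + 3)*(k^2 - 4*k - 5) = (k - 5)*(k - 3)*(k + 3)*(k + 1)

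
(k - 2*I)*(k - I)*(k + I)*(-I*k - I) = -I*k^4 - 2*k^3 - I*k^3 - 2*k^2 - I*k^2 - 2*k - I*k - 2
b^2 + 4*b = b*(b + 4)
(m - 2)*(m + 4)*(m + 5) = m^3 + 7*m^2 + 2*m - 40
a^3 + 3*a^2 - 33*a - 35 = (a - 5)*(a + 1)*(a + 7)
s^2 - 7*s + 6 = (s - 6)*(s - 1)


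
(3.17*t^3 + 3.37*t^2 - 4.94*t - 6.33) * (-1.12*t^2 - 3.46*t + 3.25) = -3.5504*t^5 - 14.7426*t^4 + 4.1751*t^3 + 35.1345*t^2 + 5.8468*t - 20.5725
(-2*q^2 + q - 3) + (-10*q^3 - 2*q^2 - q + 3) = -10*q^3 - 4*q^2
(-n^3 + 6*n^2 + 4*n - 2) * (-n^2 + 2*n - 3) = n^5 - 8*n^4 + 11*n^3 - 8*n^2 - 16*n + 6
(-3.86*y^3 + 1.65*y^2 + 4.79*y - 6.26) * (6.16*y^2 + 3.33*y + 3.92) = -23.7776*y^5 - 2.6898*y^4 + 19.8697*y^3 - 16.1429*y^2 - 2.069*y - 24.5392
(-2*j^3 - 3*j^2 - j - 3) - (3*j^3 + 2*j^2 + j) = -5*j^3 - 5*j^2 - 2*j - 3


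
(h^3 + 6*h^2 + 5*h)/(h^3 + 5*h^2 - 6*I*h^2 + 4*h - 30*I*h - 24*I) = h*(h + 5)/(h^2 + 2*h*(2 - 3*I) - 24*I)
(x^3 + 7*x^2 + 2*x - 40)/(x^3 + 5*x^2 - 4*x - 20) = (x + 4)/(x + 2)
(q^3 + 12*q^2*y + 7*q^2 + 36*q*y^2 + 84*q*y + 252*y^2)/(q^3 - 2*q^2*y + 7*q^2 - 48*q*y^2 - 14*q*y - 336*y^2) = (-q - 6*y)/(-q + 8*y)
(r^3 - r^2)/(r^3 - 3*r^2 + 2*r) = r/(r - 2)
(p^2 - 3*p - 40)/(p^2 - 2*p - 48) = (p + 5)/(p + 6)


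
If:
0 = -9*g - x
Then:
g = -x/9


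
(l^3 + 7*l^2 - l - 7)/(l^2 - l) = l + 8 + 7/l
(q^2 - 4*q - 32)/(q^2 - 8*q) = (q + 4)/q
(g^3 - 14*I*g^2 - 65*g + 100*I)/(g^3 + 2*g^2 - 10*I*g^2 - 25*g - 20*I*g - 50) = (g - 4*I)/(g + 2)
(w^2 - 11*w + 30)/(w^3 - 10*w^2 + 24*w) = (w - 5)/(w*(w - 4))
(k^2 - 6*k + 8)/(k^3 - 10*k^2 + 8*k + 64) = (k - 2)/(k^2 - 6*k - 16)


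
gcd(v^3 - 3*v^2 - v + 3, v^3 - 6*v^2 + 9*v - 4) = v - 1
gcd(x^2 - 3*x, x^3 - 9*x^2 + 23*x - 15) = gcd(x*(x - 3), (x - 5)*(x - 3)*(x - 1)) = x - 3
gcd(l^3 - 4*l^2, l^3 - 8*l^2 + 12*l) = l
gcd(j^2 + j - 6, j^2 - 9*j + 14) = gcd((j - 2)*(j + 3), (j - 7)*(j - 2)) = j - 2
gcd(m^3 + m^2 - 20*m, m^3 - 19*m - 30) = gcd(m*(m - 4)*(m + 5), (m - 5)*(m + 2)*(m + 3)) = 1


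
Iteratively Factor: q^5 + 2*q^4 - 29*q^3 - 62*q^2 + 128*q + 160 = (q - 2)*(q^4 + 4*q^3 - 21*q^2 - 104*q - 80) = (q - 2)*(q + 4)*(q^3 - 21*q - 20) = (q - 2)*(q + 4)^2*(q^2 - 4*q - 5) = (q - 2)*(q + 1)*(q + 4)^2*(q - 5)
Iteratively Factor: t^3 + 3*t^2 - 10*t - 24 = (t + 4)*(t^2 - t - 6) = (t + 2)*(t + 4)*(t - 3)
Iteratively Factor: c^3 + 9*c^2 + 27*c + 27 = (c + 3)*(c^2 + 6*c + 9) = (c + 3)^2*(c + 3)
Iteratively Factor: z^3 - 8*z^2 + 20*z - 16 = (z - 2)*(z^2 - 6*z + 8) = (z - 4)*(z - 2)*(z - 2)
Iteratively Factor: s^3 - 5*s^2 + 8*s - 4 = (s - 2)*(s^2 - 3*s + 2) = (s - 2)^2*(s - 1)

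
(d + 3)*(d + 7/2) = d^2 + 13*d/2 + 21/2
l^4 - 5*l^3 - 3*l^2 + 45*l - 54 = (l - 3)^2*(l - 2)*(l + 3)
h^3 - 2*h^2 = h^2*(h - 2)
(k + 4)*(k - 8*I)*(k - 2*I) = k^3 + 4*k^2 - 10*I*k^2 - 16*k - 40*I*k - 64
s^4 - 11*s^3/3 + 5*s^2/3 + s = s*(s - 3)*(s - 1)*(s + 1/3)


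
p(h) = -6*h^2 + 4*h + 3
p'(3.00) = -32.00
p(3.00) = -39.00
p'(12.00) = -140.00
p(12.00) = -813.00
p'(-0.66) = 11.92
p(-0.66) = -2.25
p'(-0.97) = 15.64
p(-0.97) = -6.53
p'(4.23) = -46.76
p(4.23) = -87.44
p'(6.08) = -68.96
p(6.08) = -194.48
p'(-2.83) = 37.96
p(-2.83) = -56.37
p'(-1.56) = 22.72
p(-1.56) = -17.84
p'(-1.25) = 19.00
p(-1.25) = -11.38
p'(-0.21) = 6.52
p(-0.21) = 1.90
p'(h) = 4 - 12*h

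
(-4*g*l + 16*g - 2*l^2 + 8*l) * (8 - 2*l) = 8*g*l^2 - 64*g*l + 128*g + 4*l^3 - 32*l^2 + 64*l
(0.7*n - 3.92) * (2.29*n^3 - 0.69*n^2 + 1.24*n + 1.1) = 1.603*n^4 - 9.4598*n^3 + 3.5728*n^2 - 4.0908*n - 4.312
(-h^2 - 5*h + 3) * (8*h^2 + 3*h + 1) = -8*h^4 - 43*h^3 + 8*h^2 + 4*h + 3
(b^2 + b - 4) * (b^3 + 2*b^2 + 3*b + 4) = b^5 + 3*b^4 + b^3 - b^2 - 8*b - 16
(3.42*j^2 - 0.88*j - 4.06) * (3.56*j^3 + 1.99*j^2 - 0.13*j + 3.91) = 12.1752*j^5 + 3.673*j^4 - 16.6494*j^3 + 5.4072*j^2 - 2.913*j - 15.8746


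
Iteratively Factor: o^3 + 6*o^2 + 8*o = (o)*(o^2 + 6*o + 8) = o*(o + 4)*(o + 2)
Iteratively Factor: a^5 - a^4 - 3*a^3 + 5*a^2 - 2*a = (a)*(a^4 - a^3 - 3*a^2 + 5*a - 2) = a*(a - 1)*(a^3 - 3*a + 2) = a*(a - 1)^2*(a^2 + a - 2) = a*(a - 1)^3*(a + 2)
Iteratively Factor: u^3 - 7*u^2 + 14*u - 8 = (u - 4)*(u^2 - 3*u + 2) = (u - 4)*(u - 1)*(u - 2)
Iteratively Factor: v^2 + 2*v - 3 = (v - 1)*(v + 3)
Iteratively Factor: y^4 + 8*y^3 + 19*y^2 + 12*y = (y + 4)*(y^3 + 4*y^2 + 3*y) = y*(y + 4)*(y^2 + 4*y + 3) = y*(y + 3)*(y + 4)*(y + 1)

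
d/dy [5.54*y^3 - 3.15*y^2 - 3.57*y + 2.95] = 16.62*y^2 - 6.3*y - 3.57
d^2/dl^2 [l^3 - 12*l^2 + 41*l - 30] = 6*l - 24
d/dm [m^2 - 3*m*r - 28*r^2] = 2*m - 3*r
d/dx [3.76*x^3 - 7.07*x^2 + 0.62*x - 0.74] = 11.28*x^2 - 14.14*x + 0.62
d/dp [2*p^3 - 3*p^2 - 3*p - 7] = 6*p^2 - 6*p - 3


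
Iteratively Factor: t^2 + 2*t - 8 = (t + 4)*(t - 2)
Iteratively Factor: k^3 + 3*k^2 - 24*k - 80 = (k - 5)*(k^2 + 8*k + 16) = (k - 5)*(k + 4)*(k + 4)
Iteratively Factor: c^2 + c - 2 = (c - 1)*(c + 2)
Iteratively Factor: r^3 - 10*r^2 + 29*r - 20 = (r - 4)*(r^2 - 6*r + 5) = (r - 5)*(r - 4)*(r - 1)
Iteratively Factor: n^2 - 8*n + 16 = (n - 4)*(n - 4)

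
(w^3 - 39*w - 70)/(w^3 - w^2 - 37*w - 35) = (w + 2)/(w + 1)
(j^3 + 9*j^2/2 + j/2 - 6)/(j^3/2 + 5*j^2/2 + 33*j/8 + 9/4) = 4*(j^2 + 3*j - 4)/(2*j^2 + 7*j + 6)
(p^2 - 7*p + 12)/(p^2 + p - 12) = (p - 4)/(p + 4)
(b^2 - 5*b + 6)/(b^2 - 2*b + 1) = (b^2 - 5*b + 6)/(b^2 - 2*b + 1)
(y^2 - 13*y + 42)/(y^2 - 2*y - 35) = (y - 6)/(y + 5)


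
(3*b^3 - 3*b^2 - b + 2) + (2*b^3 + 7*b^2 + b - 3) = 5*b^3 + 4*b^2 - 1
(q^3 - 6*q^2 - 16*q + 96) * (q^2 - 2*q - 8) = q^5 - 8*q^4 - 12*q^3 + 176*q^2 - 64*q - 768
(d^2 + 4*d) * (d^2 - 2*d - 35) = d^4 + 2*d^3 - 43*d^2 - 140*d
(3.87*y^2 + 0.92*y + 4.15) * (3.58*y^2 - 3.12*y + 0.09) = 13.8546*y^4 - 8.7808*y^3 + 12.3349*y^2 - 12.8652*y + 0.3735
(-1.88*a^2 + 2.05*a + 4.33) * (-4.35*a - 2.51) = 8.178*a^3 - 4.1987*a^2 - 23.981*a - 10.8683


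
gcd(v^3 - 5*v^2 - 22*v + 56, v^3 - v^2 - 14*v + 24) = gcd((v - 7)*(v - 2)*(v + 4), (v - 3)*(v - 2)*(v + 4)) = v^2 + 2*v - 8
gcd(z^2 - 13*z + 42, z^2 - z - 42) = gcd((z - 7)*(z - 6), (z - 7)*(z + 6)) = z - 7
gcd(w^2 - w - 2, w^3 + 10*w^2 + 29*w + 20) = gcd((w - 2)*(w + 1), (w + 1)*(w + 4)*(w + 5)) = w + 1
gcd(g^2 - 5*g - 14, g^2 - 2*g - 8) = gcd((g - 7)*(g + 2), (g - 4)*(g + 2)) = g + 2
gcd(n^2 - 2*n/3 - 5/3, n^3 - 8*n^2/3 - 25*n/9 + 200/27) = n - 5/3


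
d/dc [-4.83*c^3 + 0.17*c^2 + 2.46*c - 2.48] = -14.49*c^2 + 0.34*c + 2.46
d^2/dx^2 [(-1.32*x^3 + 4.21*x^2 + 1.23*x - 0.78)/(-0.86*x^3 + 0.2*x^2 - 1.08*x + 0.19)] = (-3.5527136788005e-15*x^7 - 5.77335200000001*x^6 - 12.814344*x^5 + 34.24176*x^4 - 8.43065200000001*x^3 + 1.456896*x^2 + 0.320184*x + 0.95155)/(0.636056*x^9 - 0.44376*x^8 + 2.499504*x^7 - 1.544132*x^6 + 3.334992*x^5 - 1.781472*x^4 + 1.59909*x^3 - 0.686508*x^2 + 0.116964*x - 0.006859)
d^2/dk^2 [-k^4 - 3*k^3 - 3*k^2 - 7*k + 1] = -12*k^2 - 18*k - 6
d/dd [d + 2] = 1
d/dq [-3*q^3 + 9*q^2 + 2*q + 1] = -9*q^2 + 18*q + 2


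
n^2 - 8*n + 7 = (n - 7)*(n - 1)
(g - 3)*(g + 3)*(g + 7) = g^3 + 7*g^2 - 9*g - 63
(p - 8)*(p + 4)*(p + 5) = p^3 + p^2 - 52*p - 160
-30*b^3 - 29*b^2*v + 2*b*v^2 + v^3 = (-5*b + v)*(b + v)*(6*b + v)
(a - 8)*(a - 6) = a^2 - 14*a + 48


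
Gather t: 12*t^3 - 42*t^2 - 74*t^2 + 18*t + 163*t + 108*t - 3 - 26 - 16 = 12*t^3 - 116*t^2 + 289*t - 45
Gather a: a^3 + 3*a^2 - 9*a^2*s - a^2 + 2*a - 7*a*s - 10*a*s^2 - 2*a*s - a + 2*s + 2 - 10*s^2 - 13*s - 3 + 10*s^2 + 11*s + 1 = a^3 + a^2*(2 - 9*s) + a*(-10*s^2 - 9*s + 1)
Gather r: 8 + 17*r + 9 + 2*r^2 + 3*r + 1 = 2*r^2 + 20*r + 18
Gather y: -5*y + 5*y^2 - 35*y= 5*y^2 - 40*y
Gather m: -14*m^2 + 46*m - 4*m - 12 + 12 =-14*m^2 + 42*m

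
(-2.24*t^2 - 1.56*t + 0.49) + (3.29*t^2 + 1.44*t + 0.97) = 1.05*t^2 - 0.12*t + 1.46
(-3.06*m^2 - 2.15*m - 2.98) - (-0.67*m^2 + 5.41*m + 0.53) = -2.39*m^2 - 7.56*m - 3.51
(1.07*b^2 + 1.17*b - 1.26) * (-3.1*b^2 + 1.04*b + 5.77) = -3.317*b^4 - 2.5142*b^3 + 11.2967*b^2 + 5.4405*b - 7.2702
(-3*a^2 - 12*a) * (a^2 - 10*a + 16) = -3*a^4 + 18*a^3 + 72*a^2 - 192*a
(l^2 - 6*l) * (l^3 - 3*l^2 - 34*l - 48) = l^5 - 9*l^4 - 16*l^3 + 156*l^2 + 288*l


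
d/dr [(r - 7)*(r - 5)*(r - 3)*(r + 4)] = 4*r^3 - 33*r^2 + 22*r + 179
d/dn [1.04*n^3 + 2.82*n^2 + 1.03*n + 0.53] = 3.12*n^2 + 5.64*n + 1.03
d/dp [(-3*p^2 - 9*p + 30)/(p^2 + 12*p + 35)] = -27/(p^2 + 14*p + 49)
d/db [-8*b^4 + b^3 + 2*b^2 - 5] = b*(-32*b^2 + 3*b + 4)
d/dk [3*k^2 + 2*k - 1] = 6*k + 2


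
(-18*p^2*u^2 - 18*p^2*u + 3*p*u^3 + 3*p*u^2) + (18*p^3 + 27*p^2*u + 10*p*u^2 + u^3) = 18*p^3 - 18*p^2*u^2 + 9*p^2*u + 3*p*u^3 + 13*p*u^2 + u^3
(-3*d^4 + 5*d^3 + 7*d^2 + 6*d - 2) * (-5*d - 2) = 15*d^5 - 19*d^4 - 45*d^3 - 44*d^2 - 2*d + 4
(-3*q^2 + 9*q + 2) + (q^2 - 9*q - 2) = -2*q^2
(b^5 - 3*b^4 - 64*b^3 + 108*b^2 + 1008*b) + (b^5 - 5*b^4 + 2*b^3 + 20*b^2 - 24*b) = 2*b^5 - 8*b^4 - 62*b^3 + 128*b^2 + 984*b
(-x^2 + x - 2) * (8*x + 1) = -8*x^3 + 7*x^2 - 15*x - 2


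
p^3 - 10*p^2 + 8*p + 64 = (p - 8)*(p - 4)*(p + 2)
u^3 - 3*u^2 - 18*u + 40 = (u - 5)*(u - 2)*(u + 4)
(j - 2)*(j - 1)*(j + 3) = j^3 - 7*j + 6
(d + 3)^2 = d^2 + 6*d + 9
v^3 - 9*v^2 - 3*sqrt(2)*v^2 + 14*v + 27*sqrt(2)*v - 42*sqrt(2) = (v - 7)*(v - 2)*(v - 3*sqrt(2))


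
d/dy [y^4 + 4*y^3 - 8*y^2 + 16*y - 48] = 4*y^3 + 12*y^2 - 16*y + 16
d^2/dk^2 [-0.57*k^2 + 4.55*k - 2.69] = -1.14000000000000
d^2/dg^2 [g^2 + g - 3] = 2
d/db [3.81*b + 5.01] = 3.81000000000000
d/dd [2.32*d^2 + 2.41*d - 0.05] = 4.64*d + 2.41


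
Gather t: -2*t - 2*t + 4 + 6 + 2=12 - 4*t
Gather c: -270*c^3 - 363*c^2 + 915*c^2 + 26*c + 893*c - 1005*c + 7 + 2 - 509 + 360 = -270*c^3 + 552*c^2 - 86*c - 140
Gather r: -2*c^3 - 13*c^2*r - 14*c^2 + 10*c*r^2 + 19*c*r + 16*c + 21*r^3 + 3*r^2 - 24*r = -2*c^3 - 14*c^2 + 16*c + 21*r^3 + r^2*(10*c + 3) + r*(-13*c^2 + 19*c - 24)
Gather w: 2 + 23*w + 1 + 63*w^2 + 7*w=63*w^2 + 30*w + 3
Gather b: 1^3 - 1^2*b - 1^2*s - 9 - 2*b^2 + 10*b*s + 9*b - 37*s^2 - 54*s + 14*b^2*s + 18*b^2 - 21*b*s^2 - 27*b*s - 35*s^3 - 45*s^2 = b^2*(14*s + 16) + b*(-21*s^2 - 17*s + 8) - 35*s^3 - 82*s^2 - 55*s - 8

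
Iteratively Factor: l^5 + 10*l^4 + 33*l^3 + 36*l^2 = (l + 4)*(l^4 + 6*l^3 + 9*l^2) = l*(l + 4)*(l^3 + 6*l^2 + 9*l) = l*(l + 3)*(l + 4)*(l^2 + 3*l) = l^2*(l + 3)*(l + 4)*(l + 3)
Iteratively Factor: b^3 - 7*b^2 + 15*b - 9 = (b - 1)*(b^2 - 6*b + 9) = (b - 3)*(b - 1)*(b - 3)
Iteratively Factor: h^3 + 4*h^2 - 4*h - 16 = (h + 4)*(h^2 - 4) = (h + 2)*(h + 4)*(h - 2)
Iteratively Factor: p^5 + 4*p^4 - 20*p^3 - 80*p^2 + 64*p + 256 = (p + 2)*(p^4 + 2*p^3 - 24*p^2 - 32*p + 128) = (p + 2)*(p + 4)*(p^3 - 2*p^2 - 16*p + 32) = (p - 2)*(p + 2)*(p + 4)*(p^2 - 16) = (p - 4)*(p - 2)*(p + 2)*(p + 4)*(p + 4)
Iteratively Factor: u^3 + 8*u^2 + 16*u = (u + 4)*(u^2 + 4*u) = (u + 4)^2*(u)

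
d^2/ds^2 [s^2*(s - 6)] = 6*s - 12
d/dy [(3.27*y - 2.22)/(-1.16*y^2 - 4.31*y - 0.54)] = (3.7932*y^2 - 5.1504*y - 11.334)/(1.3456*y^4 + 9.9992*y^3 + 19.8289*y^2 + 4.6548*y + 0.2916)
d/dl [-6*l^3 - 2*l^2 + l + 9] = -18*l^2 - 4*l + 1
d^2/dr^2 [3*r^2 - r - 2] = 6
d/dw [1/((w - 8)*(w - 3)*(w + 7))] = (-(w - 8)*(w - 3) - (w - 8)*(w + 7) - (w - 3)*(w + 7))/((w - 8)^2*(w - 3)^2*(w + 7)^2)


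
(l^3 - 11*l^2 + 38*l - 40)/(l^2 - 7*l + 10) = l - 4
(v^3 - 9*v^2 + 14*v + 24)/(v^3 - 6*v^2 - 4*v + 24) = (v^2 - 3*v - 4)/(v^2 - 4)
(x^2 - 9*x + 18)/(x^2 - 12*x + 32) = (x^2 - 9*x + 18)/(x^2 - 12*x + 32)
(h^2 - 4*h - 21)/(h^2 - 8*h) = (h^2 - 4*h - 21)/(h*(h - 8))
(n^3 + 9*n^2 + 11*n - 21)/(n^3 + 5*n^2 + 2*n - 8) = (n^2 + 10*n + 21)/(n^2 + 6*n + 8)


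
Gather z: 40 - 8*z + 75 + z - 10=105 - 7*z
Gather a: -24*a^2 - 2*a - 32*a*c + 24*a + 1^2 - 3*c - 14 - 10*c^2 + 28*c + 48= -24*a^2 + a*(22 - 32*c) - 10*c^2 + 25*c + 35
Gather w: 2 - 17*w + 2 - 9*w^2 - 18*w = -9*w^2 - 35*w + 4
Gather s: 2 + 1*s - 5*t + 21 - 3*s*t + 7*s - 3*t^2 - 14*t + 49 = s*(8 - 3*t) - 3*t^2 - 19*t + 72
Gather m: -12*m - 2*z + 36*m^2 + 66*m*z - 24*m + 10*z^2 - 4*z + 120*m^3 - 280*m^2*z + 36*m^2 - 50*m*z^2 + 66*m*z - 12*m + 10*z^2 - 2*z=120*m^3 + m^2*(72 - 280*z) + m*(-50*z^2 + 132*z - 48) + 20*z^2 - 8*z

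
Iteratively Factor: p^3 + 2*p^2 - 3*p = (p)*(p^2 + 2*p - 3) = p*(p - 1)*(p + 3)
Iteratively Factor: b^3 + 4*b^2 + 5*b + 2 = (b + 2)*(b^2 + 2*b + 1) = (b + 1)*(b + 2)*(b + 1)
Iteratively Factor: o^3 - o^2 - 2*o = (o + 1)*(o^2 - 2*o) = o*(o + 1)*(o - 2)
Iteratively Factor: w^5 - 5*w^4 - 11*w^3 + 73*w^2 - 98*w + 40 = (w + 4)*(w^4 - 9*w^3 + 25*w^2 - 27*w + 10) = (w - 1)*(w + 4)*(w^3 - 8*w^2 + 17*w - 10) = (w - 2)*(w - 1)*(w + 4)*(w^2 - 6*w + 5) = (w - 2)*(w - 1)^2*(w + 4)*(w - 5)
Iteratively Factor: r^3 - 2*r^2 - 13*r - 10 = (r + 2)*(r^2 - 4*r - 5) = (r - 5)*(r + 2)*(r + 1)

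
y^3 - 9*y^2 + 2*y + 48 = (y - 8)*(y - 3)*(y + 2)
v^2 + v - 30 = (v - 5)*(v + 6)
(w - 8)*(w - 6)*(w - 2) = w^3 - 16*w^2 + 76*w - 96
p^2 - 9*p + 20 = (p - 5)*(p - 4)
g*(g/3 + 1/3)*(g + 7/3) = g^3/3 + 10*g^2/9 + 7*g/9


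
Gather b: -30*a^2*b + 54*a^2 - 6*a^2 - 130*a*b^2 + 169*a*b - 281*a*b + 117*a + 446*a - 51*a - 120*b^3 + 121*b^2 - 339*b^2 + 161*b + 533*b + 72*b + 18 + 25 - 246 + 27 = 48*a^2 + 512*a - 120*b^3 + b^2*(-130*a - 218) + b*(-30*a^2 - 112*a + 766) - 176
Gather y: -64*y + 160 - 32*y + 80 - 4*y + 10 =250 - 100*y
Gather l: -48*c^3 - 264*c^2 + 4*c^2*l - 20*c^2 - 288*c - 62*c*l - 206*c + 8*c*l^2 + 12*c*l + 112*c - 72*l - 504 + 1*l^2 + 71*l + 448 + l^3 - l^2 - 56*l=-48*c^3 - 284*c^2 + 8*c*l^2 - 382*c + l^3 + l*(4*c^2 - 50*c - 57) - 56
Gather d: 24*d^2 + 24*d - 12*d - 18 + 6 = 24*d^2 + 12*d - 12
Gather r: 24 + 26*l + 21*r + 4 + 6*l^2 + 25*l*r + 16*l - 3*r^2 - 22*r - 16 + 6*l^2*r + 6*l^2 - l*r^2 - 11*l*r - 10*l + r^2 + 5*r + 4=12*l^2 + 32*l + r^2*(-l - 2) + r*(6*l^2 + 14*l + 4) + 16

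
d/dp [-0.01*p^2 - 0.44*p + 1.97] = -0.02*p - 0.44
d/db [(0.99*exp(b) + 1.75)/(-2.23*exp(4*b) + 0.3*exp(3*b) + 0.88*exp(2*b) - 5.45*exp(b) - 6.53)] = (6.6231*exp(4*b) + 15.016*exp(3*b) - 2.4462*exp(2*b) - 3.08*exp(b) + 3.0728)*exp(b)/(4.9729*exp(8*b) - 1.338*exp(7*b) - 3.8348*exp(6*b) + 24.835*exp(5*b) + 26.6282*exp(4*b) - 13.51*exp(3*b) + 18.2097*exp(2*b) + 71.177*exp(b) + 42.6409)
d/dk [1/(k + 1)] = -1/(k + 1)^2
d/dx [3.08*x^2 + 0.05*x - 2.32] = 6.16*x + 0.05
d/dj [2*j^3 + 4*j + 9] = 6*j^2 + 4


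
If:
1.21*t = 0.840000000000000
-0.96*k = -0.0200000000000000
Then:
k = 0.02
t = 0.69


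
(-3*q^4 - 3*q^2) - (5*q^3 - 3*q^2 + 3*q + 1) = -3*q^4 - 5*q^3 - 3*q - 1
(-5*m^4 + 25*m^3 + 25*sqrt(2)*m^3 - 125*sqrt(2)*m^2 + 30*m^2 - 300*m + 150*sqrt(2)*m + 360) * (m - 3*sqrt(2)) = -5*m^5 + 25*m^4 + 40*sqrt(2)*m^4 - 200*sqrt(2)*m^3 - 120*m^3 + 60*sqrt(2)*m^2 + 450*m^2 - 540*m + 900*sqrt(2)*m - 1080*sqrt(2)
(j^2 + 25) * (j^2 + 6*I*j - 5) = j^4 + 6*I*j^3 + 20*j^2 + 150*I*j - 125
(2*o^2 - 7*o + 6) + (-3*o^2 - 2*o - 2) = -o^2 - 9*o + 4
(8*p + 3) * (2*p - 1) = 16*p^2 - 2*p - 3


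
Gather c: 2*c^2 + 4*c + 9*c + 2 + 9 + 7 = 2*c^2 + 13*c + 18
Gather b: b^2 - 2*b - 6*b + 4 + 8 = b^2 - 8*b + 12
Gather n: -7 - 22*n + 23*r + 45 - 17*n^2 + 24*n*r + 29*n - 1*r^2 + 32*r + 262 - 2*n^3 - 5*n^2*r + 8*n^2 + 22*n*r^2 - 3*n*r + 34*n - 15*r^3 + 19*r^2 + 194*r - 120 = -2*n^3 + n^2*(-5*r - 9) + n*(22*r^2 + 21*r + 41) - 15*r^3 + 18*r^2 + 249*r + 180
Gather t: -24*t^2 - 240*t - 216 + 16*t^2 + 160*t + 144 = -8*t^2 - 80*t - 72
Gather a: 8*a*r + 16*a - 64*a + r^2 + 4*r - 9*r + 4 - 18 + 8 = a*(8*r - 48) + r^2 - 5*r - 6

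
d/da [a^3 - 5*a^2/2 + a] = 3*a^2 - 5*a + 1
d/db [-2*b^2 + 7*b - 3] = 7 - 4*b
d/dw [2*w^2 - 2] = 4*w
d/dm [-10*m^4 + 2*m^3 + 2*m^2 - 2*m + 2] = -40*m^3 + 6*m^2 + 4*m - 2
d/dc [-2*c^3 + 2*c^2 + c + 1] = -6*c^2 + 4*c + 1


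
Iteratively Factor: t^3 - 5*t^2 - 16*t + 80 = (t + 4)*(t^2 - 9*t + 20) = (t - 4)*(t + 4)*(t - 5)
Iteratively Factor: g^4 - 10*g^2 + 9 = (g + 3)*(g^3 - 3*g^2 - g + 3) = (g - 3)*(g + 3)*(g^2 - 1) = (g - 3)*(g + 1)*(g + 3)*(g - 1)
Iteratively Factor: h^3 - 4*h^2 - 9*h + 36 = (h - 3)*(h^2 - h - 12) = (h - 3)*(h + 3)*(h - 4)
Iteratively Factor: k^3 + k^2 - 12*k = (k + 4)*(k^2 - 3*k) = (k - 3)*(k + 4)*(k)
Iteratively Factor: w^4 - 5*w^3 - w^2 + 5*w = (w - 5)*(w^3 - w) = (w - 5)*(w + 1)*(w^2 - w) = w*(w - 5)*(w + 1)*(w - 1)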